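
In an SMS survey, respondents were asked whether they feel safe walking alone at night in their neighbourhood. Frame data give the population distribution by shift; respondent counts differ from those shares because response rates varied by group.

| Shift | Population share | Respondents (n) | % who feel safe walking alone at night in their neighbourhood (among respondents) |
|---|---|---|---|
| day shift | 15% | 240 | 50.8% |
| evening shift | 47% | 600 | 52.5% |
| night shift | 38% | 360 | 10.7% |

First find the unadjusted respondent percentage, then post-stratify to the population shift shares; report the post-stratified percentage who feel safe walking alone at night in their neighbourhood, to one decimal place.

Unadjusted (pooled respondent) estimate weights by respondent counts:
  (240/1200)×50.8 + (600/1200)×52.5 + (360/1200)×10.7 = 39.62%
Post-stratifying to population shares instead:
  0.15×50.8 + 0.47×52.5 + 0.38×10.7 = 36.361%

36.4%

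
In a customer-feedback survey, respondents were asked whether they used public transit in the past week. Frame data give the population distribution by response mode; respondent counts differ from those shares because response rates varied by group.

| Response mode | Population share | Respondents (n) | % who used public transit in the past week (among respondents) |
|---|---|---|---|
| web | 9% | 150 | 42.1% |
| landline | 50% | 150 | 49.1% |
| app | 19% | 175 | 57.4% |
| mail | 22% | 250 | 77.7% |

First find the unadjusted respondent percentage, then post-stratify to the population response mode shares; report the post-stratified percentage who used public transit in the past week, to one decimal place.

Without adjustment, the pooled respondent share is:
  (150/725)×42.1 + (150/725)×49.1 + (175/725)×57.4 + (250/725)×77.7 = 59.5172%
Post-stratifying to population shares instead:
  0.09×42.1 + 0.5×49.1 + 0.19×57.4 + 0.22×77.7 = 56.339%

56.3%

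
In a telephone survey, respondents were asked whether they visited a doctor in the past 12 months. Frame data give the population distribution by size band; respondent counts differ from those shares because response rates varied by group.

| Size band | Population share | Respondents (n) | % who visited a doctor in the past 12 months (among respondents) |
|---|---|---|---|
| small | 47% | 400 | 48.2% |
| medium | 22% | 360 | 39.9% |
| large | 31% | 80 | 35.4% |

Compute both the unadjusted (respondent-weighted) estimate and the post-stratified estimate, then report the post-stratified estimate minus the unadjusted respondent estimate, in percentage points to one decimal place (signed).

Without adjustment, the pooled respondent share is:
  (400/840)×48.2 + (360/840)×39.9 + (80/840)×35.4 = 43.4238%
Reweighting by population size band shares:
  0.47×48.2 + 0.22×39.9 + 0.31×35.4 = 42.406%
Difference = 42.406 − 43.4238 = -1.0178 pp.

-1.0 percentage points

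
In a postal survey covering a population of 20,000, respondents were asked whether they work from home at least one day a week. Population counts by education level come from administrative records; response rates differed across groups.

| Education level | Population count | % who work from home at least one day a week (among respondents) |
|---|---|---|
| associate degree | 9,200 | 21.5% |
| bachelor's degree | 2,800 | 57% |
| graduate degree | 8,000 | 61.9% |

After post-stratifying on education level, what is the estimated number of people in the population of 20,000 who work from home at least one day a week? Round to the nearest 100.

Estimated count per cell = population count × respondent percentage:
  associate degree: 9,200 × 21.5% = 1978
  bachelor's degree: 2,800 × 57% = 1596
  graduate degree: 8,000 × 61.9% = 4952
Estimated total = 8526 → 8,500.

8,500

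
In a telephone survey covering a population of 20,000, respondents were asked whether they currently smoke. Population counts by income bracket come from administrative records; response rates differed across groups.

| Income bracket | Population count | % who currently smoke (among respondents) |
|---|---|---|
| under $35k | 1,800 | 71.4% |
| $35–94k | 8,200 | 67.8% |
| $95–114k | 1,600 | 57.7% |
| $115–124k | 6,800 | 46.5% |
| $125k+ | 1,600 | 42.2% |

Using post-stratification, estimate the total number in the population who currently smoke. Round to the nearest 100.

Apply each group's respondent rate to its population count:
  under $35k: 1,800 × 71.4% = 1285.2
  $35–94k: 8,200 × 67.8% = 5559.6
  $95–114k: 1,600 × 57.7% = 923.2
  $115–124k: 6,800 × 46.5% = 3162
  $125k+: 1,600 × 42.2% = 675.2
Estimated total = 11605.2 → 11,600.

11,600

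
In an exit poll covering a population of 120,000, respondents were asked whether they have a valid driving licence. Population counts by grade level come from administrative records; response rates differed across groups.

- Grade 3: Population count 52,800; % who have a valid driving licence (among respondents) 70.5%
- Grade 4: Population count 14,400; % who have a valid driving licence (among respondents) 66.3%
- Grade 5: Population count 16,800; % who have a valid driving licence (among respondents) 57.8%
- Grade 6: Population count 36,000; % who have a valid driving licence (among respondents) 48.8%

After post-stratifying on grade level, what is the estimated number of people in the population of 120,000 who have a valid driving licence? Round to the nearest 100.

74,000

Estimated count per cell = population count × respondent percentage:
  Grade 3: 52,800 × 70.5% = 37,224
  Grade 4: 14,400 × 66.3% = 9547.2
  Grade 5: 16,800 × 57.8% = 9710.4
  Grade 6: 36,000 × 48.8% = 17,568
Estimated total = 74049.6 → 74,000.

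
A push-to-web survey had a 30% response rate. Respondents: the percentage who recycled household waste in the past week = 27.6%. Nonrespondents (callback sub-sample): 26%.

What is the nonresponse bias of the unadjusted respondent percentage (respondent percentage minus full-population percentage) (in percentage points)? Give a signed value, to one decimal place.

+1.1 percentage points

Nonresponse fraction = 1 − 0.3 = 0.7.
Bias = (nonresponse fraction) × (respondent percentage − nonrespondent percentage)
     = 0.7 × (27.6 − 26) = 0.7 × 1.6 = 1.12.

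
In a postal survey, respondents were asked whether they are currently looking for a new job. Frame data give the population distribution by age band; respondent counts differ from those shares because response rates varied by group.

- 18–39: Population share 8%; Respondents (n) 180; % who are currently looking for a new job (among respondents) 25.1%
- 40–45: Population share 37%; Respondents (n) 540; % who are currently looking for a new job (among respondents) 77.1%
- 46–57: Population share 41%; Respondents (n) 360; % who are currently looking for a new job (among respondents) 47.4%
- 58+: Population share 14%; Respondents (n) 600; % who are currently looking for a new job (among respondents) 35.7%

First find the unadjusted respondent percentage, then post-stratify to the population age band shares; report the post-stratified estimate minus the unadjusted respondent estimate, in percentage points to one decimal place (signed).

+4.6 percentage points

Unadjusted (pooled respondent) estimate weights by respondent counts:
  (180/1680)×25.1 + (540/1680)×77.1 + (360/1680)×47.4 + (600/1680)×35.7 = 50.3786%
Post-stratifying to population shares instead:
  0.08×25.1 + 0.37×77.1 + 0.41×47.4 + 0.14×35.7 = 54.967%
Difference = 54.967 − 50.3786 = 4.5884 pp.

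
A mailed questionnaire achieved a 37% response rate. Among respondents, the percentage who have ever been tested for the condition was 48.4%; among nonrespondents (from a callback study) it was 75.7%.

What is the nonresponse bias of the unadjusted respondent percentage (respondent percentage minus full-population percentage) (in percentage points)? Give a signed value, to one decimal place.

Nonresponse fraction = 1 − 0.37 = 0.63.
Bias = (nonresponse fraction) × (respondent percentage − nonrespondent percentage)
     = 0.63 × (48.4 − 75.7) = 0.63 × -27.3 = -17.199.

-17.2 percentage points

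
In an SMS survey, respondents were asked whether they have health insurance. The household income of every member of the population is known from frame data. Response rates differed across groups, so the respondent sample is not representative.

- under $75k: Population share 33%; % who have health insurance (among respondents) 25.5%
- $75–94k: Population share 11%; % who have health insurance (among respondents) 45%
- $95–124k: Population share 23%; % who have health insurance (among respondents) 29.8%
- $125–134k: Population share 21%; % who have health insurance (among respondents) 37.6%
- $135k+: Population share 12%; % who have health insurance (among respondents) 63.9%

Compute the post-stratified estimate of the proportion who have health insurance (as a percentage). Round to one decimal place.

Each cell contributes population-share × respondent value:
  under $75k: 0.33 × 25.5 = 8.415
  $75–94k: 0.11 × 45 = 4.95
  $95–124k: 0.23 × 29.8 = 6.854
  $125–134k: 0.21 × 37.6 = 7.896
  $135k+: 0.12 × 63.9 = 7.668
Post-stratified estimate = 35.783 → 35.8%.

35.8%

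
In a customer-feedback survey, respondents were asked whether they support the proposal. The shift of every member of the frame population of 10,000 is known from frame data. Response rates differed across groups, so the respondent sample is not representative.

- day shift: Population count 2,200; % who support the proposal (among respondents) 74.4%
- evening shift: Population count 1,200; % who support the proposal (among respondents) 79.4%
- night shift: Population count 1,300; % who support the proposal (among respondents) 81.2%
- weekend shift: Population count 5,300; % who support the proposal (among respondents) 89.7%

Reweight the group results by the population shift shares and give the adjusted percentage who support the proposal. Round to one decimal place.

Each cell contributes population-share × respondent value:
  day shift: (2,200/10,000) × 74.4 = 16.368
  evening shift: (1,200/10,000) × 79.4 = 9.528
  night shift: (1,300/10,000) × 81.2 = 10.556
  weekend shift: (5,300/10,000) × 89.7 = 47.541
Post-stratified estimate = 83.993 → 84.0%.

84.0%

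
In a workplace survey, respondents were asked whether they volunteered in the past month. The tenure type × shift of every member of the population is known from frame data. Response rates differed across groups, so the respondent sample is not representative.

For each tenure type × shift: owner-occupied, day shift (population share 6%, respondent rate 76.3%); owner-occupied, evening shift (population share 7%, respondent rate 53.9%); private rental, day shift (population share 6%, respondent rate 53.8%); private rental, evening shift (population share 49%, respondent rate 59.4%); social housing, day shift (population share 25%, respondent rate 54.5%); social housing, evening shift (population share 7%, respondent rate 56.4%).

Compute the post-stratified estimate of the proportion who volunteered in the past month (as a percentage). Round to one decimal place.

Each cell contributes population-share × respondent value:
  owner-occupied, day shift: 0.06 × 76.3 = 4.578
  owner-occupied, evening shift: 0.07 × 53.9 = 3.773
  private rental, day shift: 0.06 × 53.8 = 3.228
  private rental, evening shift: 0.49 × 59.4 = 29.106
  social housing, day shift: 0.25 × 54.5 = 13.625
  social housing, evening shift: 0.07 × 56.4 = 3.948
Post-stratified estimate = 58.258 → 58.3%.

58.3%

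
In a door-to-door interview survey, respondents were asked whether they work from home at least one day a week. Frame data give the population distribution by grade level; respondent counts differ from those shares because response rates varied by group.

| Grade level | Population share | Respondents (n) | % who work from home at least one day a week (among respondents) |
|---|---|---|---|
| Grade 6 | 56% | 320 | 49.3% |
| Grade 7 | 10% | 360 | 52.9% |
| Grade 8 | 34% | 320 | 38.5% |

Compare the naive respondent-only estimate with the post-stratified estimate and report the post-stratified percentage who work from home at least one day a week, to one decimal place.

46.0%

Without adjustment, the pooled respondent share is:
  (320/1000)×49.3 + (360/1000)×52.9 + (320/1000)×38.5 = 47.14%
Reweighting by population grade level shares:
  0.56×49.3 + 0.1×52.9 + 0.34×38.5 = 45.988%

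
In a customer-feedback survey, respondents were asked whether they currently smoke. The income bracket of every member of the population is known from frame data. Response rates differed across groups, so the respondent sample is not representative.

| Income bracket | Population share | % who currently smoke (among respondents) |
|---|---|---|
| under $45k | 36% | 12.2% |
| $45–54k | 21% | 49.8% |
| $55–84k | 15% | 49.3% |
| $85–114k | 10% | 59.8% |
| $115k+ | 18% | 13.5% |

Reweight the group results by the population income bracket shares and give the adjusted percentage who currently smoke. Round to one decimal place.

30.7%

Post-stratification weights by population share, not respondent share:
  under $45k: 0.36 × 12.2 = 4.392
  $45–54k: 0.21 × 49.8 = 10.458
  $55–84k: 0.15 × 49.3 = 7.395
  $85–114k: 0.1 × 59.8 = 5.98
  $115k+: 0.18 × 13.5 = 2.43
Post-stratified estimate = 30.655 → 30.7%.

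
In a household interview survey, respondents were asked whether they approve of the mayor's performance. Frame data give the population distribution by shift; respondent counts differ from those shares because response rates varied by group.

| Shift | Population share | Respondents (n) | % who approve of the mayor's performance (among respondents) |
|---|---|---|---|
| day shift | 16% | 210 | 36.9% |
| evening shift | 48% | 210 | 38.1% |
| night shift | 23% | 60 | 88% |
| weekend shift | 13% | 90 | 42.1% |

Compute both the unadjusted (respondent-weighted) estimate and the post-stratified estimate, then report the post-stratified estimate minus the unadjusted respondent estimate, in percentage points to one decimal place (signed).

+6.4 percentage points

Unadjusted (pooled respondent) estimate weights by respondent counts:
  (210/570)×36.9 + (210/570)×38.1 + (60/570)×88 + (90/570)×42.1 = 43.5421%
Reweighting by population shift shares:
  0.16×36.9 + 0.48×38.1 + 0.23×88 + 0.13×42.1 = 49.905%
Difference = 49.905 − 43.5421 = 6.3629 pp.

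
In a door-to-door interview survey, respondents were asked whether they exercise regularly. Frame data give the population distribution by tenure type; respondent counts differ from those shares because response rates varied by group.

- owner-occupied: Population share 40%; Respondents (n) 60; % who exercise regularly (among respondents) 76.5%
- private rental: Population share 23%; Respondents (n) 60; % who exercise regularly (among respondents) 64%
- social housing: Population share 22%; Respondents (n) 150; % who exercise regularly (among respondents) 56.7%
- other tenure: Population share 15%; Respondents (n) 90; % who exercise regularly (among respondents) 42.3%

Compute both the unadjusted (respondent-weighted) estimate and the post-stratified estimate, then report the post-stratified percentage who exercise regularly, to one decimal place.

Naive respondent-only estimate (weights = respondent counts):
  (60/360)×76.5 + (60/360)×64 + (150/360)×56.7 + (90/360)×42.3 = 57.6167%
Reweighting by population tenure type shares:
  0.4×76.5 + 0.23×64 + 0.22×56.7 + 0.15×42.3 = 64.139%

64.1%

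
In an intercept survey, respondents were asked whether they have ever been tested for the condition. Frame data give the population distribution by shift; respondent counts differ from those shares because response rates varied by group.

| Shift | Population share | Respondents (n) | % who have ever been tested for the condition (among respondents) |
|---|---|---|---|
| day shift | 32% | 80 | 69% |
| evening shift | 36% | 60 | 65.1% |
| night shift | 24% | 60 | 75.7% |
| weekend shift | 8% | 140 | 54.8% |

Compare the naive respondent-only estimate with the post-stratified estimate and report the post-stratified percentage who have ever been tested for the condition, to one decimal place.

68.1%

Naive respondent-only estimate (weights = respondent counts):
  (80/340)×69 + (60/340)×65.1 + (60/340)×75.7 + (140/340)×54.8 = 63.6471%
Post-stratifying to population shares instead:
  0.32×69 + 0.36×65.1 + 0.24×75.7 + 0.08×54.8 = 68.068%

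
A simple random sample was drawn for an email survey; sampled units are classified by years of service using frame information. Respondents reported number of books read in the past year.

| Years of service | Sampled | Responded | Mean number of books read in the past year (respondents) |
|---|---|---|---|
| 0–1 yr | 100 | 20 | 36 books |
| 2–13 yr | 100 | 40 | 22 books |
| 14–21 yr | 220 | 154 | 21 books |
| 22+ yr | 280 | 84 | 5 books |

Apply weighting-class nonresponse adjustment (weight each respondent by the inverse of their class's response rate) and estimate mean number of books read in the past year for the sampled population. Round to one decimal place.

16.9

Class response rates: 0–1 yr 20/100 = 20%, 2–13 yr 40/100 = 40%, 14–21 yr 154/220 = 70%, 22+ yr 84/280 = 30%.
With weight = n_sampled/n_responded per class, the weighted class total is n_sampled:
  0–1 yr: 100 × 36 = 3600
  2–13 yr: 100 × 22 = 2200
  14–21 yr: 220 × 21 = 4620
  22+ yr: 280 × 5 = 1400
Adjusted estimate = 11,820 / 700 = 16.8857 → 16.9.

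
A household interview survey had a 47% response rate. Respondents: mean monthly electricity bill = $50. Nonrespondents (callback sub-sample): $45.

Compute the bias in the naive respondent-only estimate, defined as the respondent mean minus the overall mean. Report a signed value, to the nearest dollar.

Nonresponse fraction = 1 − 0.47 = 0.53.
Bias = (nonresponse fraction) × (respondent mean − nonrespondent mean)
     = 0.53 × (50 − 45) = 0.53 × 5 = 2.65.

+$3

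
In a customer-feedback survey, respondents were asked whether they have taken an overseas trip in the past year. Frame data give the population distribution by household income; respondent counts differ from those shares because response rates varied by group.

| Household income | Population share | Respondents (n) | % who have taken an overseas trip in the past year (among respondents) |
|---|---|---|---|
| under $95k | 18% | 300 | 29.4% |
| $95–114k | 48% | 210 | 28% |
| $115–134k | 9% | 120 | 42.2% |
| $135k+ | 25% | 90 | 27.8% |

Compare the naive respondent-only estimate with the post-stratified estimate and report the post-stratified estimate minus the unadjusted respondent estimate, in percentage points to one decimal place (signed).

-1.4 percentage points

Unadjusted (pooled respondent) estimate weights by respondent counts:
  (300/720)×29.4 + (210/720)×28 + (120/720)×42.2 + (90/720)×27.8 = 30.925%
Post-stratified estimate weights by population shares:
  0.18×29.4 + 0.48×28 + 0.09×42.2 + 0.25×27.8 = 29.48%
Difference = 29.48 − 30.925 = -1.445 pp.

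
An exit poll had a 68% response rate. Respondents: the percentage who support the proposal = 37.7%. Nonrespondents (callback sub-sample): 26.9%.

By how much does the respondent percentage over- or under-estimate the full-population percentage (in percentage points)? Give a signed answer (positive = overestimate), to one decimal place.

+3.5 percentage points

Nonresponse fraction = 1 − 0.68 = 0.32.
Bias = (nonresponse fraction) × (respondent percentage − nonrespondent percentage)
     = 0.32 × (37.7 − 26.9) = 0.32 × 10.8 = 3.456.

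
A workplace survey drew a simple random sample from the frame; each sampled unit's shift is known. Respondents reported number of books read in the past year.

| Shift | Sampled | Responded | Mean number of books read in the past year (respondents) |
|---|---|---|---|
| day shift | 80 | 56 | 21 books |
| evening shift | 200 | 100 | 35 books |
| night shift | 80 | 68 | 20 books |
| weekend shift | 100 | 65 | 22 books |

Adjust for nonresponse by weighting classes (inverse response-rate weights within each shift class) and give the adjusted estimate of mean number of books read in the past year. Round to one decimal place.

27.1

Response rates by class: day shift 56/80 = 70%, evening shift 100/200 = 50%, night shift 68/80 = 85%, weekend shift 65/100 = 65%.
Each respondent's weight = sampled/responded in their class; summing within a class gives n_sampled, so:
  day shift: 80 × 21 = 1680
  evening shift: 200 × 35 = 7000
  night shift: 80 × 20 = 1600
  weekend shift: 100 × 22 = 2200
Adjusted estimate = 12,480 / 460 = 27.1304 → 27.1.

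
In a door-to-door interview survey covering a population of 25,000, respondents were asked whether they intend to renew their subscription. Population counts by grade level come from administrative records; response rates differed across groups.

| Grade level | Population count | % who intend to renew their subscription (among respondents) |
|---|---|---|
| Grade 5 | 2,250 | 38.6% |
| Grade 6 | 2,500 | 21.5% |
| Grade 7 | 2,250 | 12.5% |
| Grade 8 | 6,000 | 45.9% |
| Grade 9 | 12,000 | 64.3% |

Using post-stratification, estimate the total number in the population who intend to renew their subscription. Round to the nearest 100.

12,200

Estimated count per cell = population count × respondent percentage:
  Grade 5: 2,250 × 38.6% = 868.5
  Grade 6: 2,500 × 21.5% = 537.5
  Grade 7: 2,250 × 12.5% = 281.25
  Grade 8: 6,000 × 45.9% = 2754
  Grade 9: 12,000 × 64.3% = 7716
Estimated total = 12157.2 → 12,200.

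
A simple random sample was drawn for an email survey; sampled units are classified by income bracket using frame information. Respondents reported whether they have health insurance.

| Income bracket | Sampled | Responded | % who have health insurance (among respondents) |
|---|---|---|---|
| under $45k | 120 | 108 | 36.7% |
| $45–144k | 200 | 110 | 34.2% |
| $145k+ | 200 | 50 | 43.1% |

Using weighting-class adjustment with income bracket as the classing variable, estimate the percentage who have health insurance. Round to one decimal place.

38.2%

Response rates by class: under $45k 108/120 = 90%, $45–144k 110/200 = 55%, $145k+ 50/200 = 25%.
With weight = n_sampled/n_responded per class, the weighted class total is n_sampled:
  under $45k: 120 × 36.7 = 4404
  $45–144k: 200 × 34.2 = 6840
  $145k+: 200 × 43.1 = 8620
Adjusted estimate = 19,864 / 520 = 38.2 → 38.2%.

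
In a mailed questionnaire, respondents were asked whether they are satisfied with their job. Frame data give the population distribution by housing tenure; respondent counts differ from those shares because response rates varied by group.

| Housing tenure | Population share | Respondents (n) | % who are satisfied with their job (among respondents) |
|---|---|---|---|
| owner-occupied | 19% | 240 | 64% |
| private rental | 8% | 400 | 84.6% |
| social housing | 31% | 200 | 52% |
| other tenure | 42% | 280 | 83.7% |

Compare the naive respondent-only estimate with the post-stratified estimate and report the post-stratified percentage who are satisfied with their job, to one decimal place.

70.2%

Without adjustment, the pooled respondent share is:
  (240/1120)×64 + (400/1120)×84.6 + (200/1120)×52 + (280/1120)×83.7 = 74.1393%
Post-stratified estimate weights by population shares:
  0.19×64 + 0.08×84.6 + 0.31×52 + 0.42×83.7 = 70.202%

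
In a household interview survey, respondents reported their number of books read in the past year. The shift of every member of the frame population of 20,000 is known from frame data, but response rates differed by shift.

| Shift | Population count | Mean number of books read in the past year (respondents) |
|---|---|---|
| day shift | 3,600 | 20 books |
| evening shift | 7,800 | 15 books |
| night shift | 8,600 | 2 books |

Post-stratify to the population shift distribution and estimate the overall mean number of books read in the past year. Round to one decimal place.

Weight each group's respondent value by its population share:
  day shift: (3,600/20,000) × 20 = 3.6
  evening shift: (7,800/20,000) × 15 = 5.85
  night shift: (8,600/20,000) × 2 = 0.86
Post-stratified estimate = 10.31 → 10.3.

10.3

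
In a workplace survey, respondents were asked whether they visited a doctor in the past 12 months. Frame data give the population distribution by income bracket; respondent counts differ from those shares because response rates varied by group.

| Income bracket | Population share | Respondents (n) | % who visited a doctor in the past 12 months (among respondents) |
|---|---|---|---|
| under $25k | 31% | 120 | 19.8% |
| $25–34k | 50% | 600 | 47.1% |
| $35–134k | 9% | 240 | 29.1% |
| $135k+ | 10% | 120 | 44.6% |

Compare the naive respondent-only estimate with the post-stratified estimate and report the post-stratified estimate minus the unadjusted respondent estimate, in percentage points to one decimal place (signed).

-3.0 percentage points

Unadjusted (pooled respondent) estimate weights by respondent counts:
  (120/1080)×19.8 + (600/1080)×47.1 + (240/1080)×29.1 + (120/1080)×44.6 = 39.7889%
Reweighting by population income bracket shares:
  0.31×19.8 + 0.5×47.1 + 0.09×29.1 + 0.1×44.6 = 36.767%
Difference = 36.767 − 39.7889 = -3.0219 pp.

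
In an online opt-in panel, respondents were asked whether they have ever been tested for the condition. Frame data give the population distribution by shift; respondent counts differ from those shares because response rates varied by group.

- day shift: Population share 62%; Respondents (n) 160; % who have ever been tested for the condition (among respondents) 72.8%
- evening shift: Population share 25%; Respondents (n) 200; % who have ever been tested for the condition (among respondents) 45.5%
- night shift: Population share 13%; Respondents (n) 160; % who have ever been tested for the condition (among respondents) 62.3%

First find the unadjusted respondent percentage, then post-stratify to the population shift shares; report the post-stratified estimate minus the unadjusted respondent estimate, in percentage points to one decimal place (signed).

+5.5 percentage points

Without adjustment, the pooled respondent share is:
  (160/520)×72.8 + (200/520)×45.5 + (160/520)×62.3 = 59.0692%
Post-stratified estimate weights by population shares:
  0.62×72.8 + 0.25×45.5 + 0.13×62.3 = 64.61%
Difference = 64.61 − 59.0692 = 5.5408 pp.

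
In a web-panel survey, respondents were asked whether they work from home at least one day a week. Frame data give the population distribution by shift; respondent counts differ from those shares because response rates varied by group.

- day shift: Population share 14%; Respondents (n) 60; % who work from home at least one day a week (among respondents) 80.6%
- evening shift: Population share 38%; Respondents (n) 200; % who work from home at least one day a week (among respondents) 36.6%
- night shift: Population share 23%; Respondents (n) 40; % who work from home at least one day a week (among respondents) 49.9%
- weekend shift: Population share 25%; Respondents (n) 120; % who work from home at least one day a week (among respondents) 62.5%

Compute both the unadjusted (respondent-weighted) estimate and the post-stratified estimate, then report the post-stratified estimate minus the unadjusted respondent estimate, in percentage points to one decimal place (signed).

Without adjustment, the pooled respondent share is:
  (60/420)×80.6 + (200/420)×36.6 + (40/420)×49.9 + (120/420)×62.5 = 51.5524%
Post-stratifying to population shares instead:
  0.14×80.6 + 0.38×36.6 + 0.23×49.9 + 0.25×62.5 = 52.294%
Difference = 52.294 − 51.5524 = 0.7416 pp.

+0.7 percentage points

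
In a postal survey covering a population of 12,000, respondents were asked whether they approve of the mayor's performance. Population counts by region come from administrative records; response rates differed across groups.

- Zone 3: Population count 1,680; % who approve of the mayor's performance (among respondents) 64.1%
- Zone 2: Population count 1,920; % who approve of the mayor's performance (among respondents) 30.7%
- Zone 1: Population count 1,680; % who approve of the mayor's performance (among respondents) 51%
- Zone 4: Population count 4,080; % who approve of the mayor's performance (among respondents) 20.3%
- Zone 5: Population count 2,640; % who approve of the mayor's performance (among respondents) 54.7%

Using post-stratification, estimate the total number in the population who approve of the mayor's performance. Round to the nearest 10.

Estimated count per cell = population count × respondent percentage:
  Zone 3: 1,680 × 64.1% = 1076.88
  Zone 2: 1,920 × 30.7% = 589.44
  Zone 1: 1,680 × 51% = 856.8
  Zone 4: 4,080 × 20.3% = 828.24
  Zone 5: 2,640 × 54.7% = 1444.08
Estimated total = 4795.44 → 4,800.

4,800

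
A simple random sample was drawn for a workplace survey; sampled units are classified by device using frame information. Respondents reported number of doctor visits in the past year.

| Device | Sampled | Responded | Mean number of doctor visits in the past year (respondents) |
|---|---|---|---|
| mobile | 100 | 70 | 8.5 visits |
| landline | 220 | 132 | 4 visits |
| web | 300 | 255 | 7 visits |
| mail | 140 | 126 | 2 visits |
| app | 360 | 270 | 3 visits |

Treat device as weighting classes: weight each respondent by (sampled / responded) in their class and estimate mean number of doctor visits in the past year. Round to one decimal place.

Class response rates: mobile 70/100 = 70%, landline 132/220 = 60%, web 255/300 = 85%, mail 126/140 = 90%, app 270/360 = 75%.
Weighting each respondent by the inverse class response rate inflates each class back to its sampled size, so the class weight is n_sampled:
  mobile: 100 × 8.5 = 850
  landline: 220 × 4 = 880
  web: 300 × 7 = 2100
  mail: 140 × 2 = 280
  app: 360 × 3 = 1080
Adjusted estimate = 5190 / 1,120 = 4.63393 → 4.6.

4.6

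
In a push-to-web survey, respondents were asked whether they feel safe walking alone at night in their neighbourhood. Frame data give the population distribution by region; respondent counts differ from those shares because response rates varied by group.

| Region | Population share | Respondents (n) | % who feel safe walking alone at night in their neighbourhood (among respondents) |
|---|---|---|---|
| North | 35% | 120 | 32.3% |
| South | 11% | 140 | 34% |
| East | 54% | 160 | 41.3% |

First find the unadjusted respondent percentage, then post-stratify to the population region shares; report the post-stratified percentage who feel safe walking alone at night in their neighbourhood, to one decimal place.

Naive respondent-only estimate (weights = respondent counts):
  (120/420)×32.3 + (140/420)×34 + (160/420)×41.3 = 36.2952%
Reweighting by population region shares:
  0.35×32.3 + 0.11×34 + 0.54×41.3 = 37.347%

37.3%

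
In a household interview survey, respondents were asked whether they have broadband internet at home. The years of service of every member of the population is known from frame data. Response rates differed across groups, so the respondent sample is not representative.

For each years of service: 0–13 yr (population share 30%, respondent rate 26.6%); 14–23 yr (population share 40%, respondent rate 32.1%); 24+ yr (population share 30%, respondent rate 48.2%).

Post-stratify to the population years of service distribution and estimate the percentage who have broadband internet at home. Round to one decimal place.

Post-stratification weights by population share, not respondent share:
  0–13 yr: 0.3 × 26.6 = 7.98
  14–23 yr: 0.4 × 32.1 = 12.84
  24+ yr: 0.3 × 48.2 = 14.46
Post-stratified estimate = 35.28 → 35.3%.

35.3%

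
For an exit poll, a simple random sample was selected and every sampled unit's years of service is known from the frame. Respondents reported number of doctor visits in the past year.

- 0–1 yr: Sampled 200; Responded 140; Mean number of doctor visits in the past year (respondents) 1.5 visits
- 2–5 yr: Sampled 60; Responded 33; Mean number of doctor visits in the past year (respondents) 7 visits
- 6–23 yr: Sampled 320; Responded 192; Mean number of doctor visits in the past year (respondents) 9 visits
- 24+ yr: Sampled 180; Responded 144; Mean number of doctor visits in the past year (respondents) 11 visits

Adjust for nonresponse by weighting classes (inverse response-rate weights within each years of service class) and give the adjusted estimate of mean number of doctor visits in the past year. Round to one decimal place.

7.3

Response rates by class: 0–1 yr 140/200 = 70%, 2–5 yr 33/60 = 55%, 6–23 yr 192/320 = 60%, 24+ yr 144/180 = 80%.
Weighting each respondent by the inverse class response rate inflates each class back to its sampled size, so the class weight is n_sampled:
  0–1 yr: 200 × 1.5 = 300
  2–5 yr: 60 × 7 = 420
  6–23 yr: 320 × 9 = 2880
  24+ yr: 180 × 11 = 1980
Adjusted estimate = 5580 / 760 = 7.34211 → 7.3.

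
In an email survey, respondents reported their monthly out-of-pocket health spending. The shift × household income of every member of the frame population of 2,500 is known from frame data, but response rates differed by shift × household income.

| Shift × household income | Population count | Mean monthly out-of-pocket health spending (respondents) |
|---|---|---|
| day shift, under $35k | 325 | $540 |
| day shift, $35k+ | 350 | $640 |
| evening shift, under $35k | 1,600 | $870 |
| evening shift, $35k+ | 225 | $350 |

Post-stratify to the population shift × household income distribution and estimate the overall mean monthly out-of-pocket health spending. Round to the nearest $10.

Post-stratification weights by population share, not respondent share:
  day shift, under $35k: (325/2,500) × 540 = 70.2
  day shift, $35k+: (350/2,500) × 640 = 89.6
  evening shift, under $35k: (1,600/2,500) × 870 = 556.8
  evening shift, $35k+: (225/2,500) × 350 = 31.5
Post-stratified estimate = 748.1 → $750.

$750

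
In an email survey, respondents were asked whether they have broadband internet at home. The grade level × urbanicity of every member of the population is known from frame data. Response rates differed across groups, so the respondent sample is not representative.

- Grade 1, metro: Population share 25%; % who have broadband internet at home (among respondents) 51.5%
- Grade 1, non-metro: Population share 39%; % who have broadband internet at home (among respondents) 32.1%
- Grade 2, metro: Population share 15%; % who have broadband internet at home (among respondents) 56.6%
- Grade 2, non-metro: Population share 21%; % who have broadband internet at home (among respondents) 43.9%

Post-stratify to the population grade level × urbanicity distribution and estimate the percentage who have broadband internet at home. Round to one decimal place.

43.1%

Weight each group's respondent value by its population share:
  Grade 1, metro: 0.25 × 51.5 = 12.875
  Grade 1, non-metro: 0.39 × 32.1 = 12.519
  Grade 2, metro: 0.15 × 56.6 = 8.49
  Grade 2, non-metro: 0.21 × 43.9 = 9.219
Post-stratified estimate = 43.103 → 43.1%.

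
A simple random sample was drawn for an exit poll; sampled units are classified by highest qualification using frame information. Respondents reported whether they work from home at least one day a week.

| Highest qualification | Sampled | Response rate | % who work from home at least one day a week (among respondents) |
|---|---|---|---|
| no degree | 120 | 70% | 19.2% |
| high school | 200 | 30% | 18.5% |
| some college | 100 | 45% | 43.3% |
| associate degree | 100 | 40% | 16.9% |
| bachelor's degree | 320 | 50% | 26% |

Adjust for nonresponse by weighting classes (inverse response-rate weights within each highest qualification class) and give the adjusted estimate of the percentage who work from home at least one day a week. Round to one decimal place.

Inverse-response-rate weighting restores each class to its sampled count, so class totals weight by n_sampled:
  no degree: 120 × 19.2 = 2304
  high school: 200 × 18.5 = 3700
  some college: 100 × 43.3 = 4330
  associate degree: 100 × 16.9 = 1690
  bachelor's degree: 320 × 26 = 8320
Adjusted estimate = 20,344 / 840 = 24.219 → 24.2%.

24.2%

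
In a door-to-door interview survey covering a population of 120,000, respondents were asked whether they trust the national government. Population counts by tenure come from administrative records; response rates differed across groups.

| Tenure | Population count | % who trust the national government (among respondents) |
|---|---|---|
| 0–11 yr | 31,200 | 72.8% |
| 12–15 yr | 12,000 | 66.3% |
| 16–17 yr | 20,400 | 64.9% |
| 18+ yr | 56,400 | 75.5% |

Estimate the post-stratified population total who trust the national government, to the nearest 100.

86,500

Apply each group's respondent rate to its population count:
  0–11 yr: 31,200 × 72.8% = 22713.6
  12–15 yr: 12,000 × 66.3% = 7956
  16–17 yr: 20,400 × 64.9% = 13239.6
  18+ yr: 56,400 × 75.5% = 42,582
Estimated total = 86491.2 → 86,500.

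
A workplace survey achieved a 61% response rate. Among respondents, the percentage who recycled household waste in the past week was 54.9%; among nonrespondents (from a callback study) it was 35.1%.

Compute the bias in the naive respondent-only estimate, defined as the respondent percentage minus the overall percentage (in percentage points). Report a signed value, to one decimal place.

+7.7 percentage points

Nonresponse fraction = 1 − 0.61 = 0.39.
Bias = (nonresponse fraction) × (respondent percentage − nonrespondent percentage)
     = 0.39 × (54.9 − 35.1) = 0.39 × 19.8 = 7.722.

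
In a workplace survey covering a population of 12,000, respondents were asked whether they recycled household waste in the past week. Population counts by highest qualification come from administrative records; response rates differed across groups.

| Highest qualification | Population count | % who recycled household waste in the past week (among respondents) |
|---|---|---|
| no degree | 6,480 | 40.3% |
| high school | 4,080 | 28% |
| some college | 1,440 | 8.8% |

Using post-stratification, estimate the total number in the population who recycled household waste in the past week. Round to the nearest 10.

3,880

Estimated count per cell = population count × respondent percentage:
  no degree: 6,480 × 40.3% = 2611.44
  high school: 4,080 × 28% = 1142.4
  some college: 1,440 × 8.8% = 126.72
Estimated total = 3880.56 → 3,880.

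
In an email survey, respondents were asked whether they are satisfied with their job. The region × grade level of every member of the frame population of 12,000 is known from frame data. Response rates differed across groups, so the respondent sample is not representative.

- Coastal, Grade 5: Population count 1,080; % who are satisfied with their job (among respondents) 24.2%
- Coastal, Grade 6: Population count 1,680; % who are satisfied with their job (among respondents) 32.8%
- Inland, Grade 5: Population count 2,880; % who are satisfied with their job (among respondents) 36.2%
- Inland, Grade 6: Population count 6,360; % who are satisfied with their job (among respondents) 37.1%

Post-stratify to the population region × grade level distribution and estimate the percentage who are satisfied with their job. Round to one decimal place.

35.1%

Reweight to the known region × grade level distribution:
  Coastal, Grade 5: (1,080/12,000) × 24.2 = 2.178
  Coastal, Grade 6: (1,680/12,000) × 32.8 = 4.592
  Inland, Grade 5: (2,880/12,000) × 36.2 = 8.688
  Inland, Grade 6: (6,360/12,000) × 37.1 = 19.663
Post-stratified estimate = 35.121 → 35.1%.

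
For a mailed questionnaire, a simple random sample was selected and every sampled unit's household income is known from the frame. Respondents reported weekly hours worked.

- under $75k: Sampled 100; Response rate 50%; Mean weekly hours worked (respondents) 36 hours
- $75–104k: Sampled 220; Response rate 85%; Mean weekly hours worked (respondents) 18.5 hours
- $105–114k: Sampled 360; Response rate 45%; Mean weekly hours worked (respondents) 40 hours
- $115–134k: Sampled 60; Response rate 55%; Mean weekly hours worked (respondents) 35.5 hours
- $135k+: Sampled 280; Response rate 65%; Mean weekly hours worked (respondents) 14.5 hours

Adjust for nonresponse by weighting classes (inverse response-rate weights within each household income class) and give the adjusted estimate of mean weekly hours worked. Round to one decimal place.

With weight = n_sampled/n_responded per class, the weighted class total is n_sampled:
  under $75k: 100 × 36 = 3600
  $75–104k: 220 × 18.5 = 4070
  $105–114k: 360 × 40 = 14,400
  $115–134k: 60 × 35.5 = 2130
  $135k+: 280 × 14.5 = 4060
Adjusted estimate = 28,260 / 1,020 = 27.7059 → 27.7.

27.7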